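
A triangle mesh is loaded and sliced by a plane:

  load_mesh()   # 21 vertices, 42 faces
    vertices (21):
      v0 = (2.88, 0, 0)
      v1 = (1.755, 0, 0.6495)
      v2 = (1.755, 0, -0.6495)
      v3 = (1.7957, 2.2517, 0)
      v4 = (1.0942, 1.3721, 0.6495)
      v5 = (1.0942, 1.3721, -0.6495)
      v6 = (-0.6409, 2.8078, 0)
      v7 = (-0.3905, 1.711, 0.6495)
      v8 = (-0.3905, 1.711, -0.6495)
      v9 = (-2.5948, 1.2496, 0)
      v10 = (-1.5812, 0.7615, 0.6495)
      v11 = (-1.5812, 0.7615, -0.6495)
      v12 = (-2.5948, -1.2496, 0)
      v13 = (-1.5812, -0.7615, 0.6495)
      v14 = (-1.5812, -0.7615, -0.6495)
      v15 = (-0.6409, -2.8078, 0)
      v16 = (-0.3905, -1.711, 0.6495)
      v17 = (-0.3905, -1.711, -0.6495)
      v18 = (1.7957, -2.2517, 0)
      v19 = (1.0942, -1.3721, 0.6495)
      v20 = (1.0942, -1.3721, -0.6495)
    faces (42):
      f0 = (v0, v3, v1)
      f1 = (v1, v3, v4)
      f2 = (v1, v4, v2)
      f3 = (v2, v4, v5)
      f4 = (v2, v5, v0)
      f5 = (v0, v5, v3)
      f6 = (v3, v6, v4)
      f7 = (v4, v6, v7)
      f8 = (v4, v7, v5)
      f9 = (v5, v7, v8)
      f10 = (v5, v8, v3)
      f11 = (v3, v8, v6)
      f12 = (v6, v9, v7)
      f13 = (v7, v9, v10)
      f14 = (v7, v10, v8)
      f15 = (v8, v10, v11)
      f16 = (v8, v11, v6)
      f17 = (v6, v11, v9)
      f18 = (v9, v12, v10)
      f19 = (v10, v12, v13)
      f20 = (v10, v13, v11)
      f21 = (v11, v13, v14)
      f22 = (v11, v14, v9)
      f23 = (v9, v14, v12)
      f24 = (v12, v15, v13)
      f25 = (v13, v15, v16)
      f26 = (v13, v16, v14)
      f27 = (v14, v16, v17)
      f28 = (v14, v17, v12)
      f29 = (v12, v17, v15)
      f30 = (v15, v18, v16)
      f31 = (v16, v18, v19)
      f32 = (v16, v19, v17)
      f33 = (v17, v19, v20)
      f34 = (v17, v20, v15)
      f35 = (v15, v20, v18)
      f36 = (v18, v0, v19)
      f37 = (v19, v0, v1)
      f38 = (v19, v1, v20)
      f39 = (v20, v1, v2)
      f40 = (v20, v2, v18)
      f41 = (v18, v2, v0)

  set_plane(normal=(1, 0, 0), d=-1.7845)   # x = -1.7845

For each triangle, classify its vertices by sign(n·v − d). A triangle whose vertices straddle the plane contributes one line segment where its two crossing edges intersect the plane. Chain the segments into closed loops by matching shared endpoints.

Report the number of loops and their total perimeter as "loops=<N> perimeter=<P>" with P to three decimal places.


loops=1 perimeter=8.074

Straddling triangles (10 of 42):
  (v6,v9,v7) [+-+] → (-1.7845, 1.8958, 0)–(-1.7845, 1.41921, 0.238756)  len=0.5330
  (v7,v9,v10) [+-+] → (-1.7845, 1.41921, 0.238756)–(-1.7845, 0.859399, 0.519228)  len=0.6261
  (v6,v11,v9) [++-] → (-1.7845, 0.859399, -0.519228)–(-1.7845, 1.8958, 0)  len=1.1592
  (v9,v12,v10) [--+] → (-1.7845, 0.358129, 0.519228)–(-1.7845, 0.859399, 0.519228)  len=0.5013
  (v10,v12,v13) [+-+] → (-1.7845, 0.358129, 0.519228)–(-1.7845, -0.859399, 0.519228)  len=1.2175
  (v11,v14,v9) [++-] → (-1.7845, -0.358129, -0.519228)–(-1.7845, 0.859399, -0.519228)  len=1.2175
  (v9,v14,v12) [-+-] → (-1.7845, -0.358129, -0.519228)–(-1.7845, -0.859399, -0.519228)  len=0.5013
  (v12,v15,v13) [-++] → (-1.7845, -1.8958, 0)–(-1.7845, -0.859399, 0.519228)  len=1.1592
  (v14,v17,v12) [++-] → (-1.7845, -1.41921, -0.238756)–(-1.7845, -0.859399, -0.519228)  len=0.6261
  (v12,v17,v15) [-++] → (-1.7845, -1.41921, -0.238756)–(-1.7845, -1.8958, 0)  len=0.5330

Chained into 1 loop(s):
  loop 1: 10 segments, perimeter = 8.0744
Total perimeter = 8.074


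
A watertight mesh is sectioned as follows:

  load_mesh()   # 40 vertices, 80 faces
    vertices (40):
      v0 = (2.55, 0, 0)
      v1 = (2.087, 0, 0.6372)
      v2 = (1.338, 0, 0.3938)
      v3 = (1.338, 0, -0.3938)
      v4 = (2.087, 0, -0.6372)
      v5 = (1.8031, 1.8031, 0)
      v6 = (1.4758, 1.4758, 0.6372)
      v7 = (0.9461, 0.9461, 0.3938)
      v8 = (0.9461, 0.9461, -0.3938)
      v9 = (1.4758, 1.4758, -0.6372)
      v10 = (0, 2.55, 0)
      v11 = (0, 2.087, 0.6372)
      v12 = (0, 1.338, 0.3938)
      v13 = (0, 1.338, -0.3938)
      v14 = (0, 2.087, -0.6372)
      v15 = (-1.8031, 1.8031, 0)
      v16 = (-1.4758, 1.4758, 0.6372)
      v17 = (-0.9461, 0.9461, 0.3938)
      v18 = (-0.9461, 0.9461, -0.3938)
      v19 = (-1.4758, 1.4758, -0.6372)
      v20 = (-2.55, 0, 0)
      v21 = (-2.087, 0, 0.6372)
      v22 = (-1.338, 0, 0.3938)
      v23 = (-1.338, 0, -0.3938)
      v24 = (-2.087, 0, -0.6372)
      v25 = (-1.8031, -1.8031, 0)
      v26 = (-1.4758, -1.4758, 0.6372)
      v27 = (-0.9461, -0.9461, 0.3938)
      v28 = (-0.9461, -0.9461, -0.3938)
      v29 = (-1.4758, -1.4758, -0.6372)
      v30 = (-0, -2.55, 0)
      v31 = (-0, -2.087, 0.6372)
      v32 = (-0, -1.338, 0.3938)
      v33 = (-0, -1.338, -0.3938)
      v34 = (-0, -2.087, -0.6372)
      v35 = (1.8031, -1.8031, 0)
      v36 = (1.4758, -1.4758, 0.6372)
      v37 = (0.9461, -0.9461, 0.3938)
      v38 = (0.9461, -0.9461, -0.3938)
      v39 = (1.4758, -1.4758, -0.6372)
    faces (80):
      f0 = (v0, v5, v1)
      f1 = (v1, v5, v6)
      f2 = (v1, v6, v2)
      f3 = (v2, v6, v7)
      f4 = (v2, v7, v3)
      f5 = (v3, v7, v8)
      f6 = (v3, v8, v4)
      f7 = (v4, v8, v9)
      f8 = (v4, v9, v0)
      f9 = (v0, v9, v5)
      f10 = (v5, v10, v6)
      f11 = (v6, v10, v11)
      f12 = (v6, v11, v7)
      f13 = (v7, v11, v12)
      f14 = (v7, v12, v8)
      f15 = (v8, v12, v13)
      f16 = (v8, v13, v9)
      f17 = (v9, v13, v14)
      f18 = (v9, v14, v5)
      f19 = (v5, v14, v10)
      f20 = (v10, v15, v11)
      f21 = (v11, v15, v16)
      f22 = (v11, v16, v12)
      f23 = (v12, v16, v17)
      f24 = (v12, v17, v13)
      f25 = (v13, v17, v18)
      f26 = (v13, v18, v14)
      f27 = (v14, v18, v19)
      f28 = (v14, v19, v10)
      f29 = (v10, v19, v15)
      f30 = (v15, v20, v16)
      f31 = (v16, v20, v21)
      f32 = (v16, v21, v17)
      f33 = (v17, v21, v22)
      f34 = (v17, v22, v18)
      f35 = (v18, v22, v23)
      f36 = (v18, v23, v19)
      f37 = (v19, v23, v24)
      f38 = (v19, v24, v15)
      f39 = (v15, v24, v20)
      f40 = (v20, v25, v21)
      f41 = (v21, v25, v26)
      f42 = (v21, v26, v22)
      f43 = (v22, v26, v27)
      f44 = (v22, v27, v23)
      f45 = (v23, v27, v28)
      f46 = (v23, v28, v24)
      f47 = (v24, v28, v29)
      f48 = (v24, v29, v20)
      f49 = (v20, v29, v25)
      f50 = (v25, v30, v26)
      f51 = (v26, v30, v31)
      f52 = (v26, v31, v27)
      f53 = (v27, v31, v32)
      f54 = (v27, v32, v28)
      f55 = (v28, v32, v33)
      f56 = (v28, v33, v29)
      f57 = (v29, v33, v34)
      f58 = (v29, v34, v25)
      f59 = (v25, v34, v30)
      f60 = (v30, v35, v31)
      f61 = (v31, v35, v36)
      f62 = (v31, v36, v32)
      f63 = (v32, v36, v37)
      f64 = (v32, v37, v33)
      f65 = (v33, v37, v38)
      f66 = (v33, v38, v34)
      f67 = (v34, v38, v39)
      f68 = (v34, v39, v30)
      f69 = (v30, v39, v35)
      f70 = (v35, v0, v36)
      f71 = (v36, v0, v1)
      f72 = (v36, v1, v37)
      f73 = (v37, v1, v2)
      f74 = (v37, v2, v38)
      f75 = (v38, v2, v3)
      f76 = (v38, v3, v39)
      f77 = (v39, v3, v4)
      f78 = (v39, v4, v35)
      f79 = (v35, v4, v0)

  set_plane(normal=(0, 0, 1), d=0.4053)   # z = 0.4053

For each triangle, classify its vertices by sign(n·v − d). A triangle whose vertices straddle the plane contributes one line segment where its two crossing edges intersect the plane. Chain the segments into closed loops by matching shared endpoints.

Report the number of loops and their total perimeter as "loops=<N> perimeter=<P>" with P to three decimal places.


Straddling triangles (32 of 80):
  (v0,v5,v1) [--+] → (1.98368, 0.656213, 0.4053)–(2.2555, 0, 0.4053)  len=0.7103
  (v1,v5,v6) [+-+] → (1.98368, 0.656213, 0.4053)–(1.59492, 1.59492, 0.4053)  len=1.0160
  (v1,v6,v2) [++-] → (1.34451, 0.0697276, 0.4053)–(1.37339, 0, 0.4053)  len=0.0755
  (v2,v6,v7) [-+-] → (1.34451, 0.0697276, 0.4053)–(0.971127, 0.971127, 0.4053)  len=0.9757
  (v5,v10,v6) [--+] → (0.938703, 1.86674, 0.4053)–(1.59492, 1.59492, 0.4053)  len=0.7103
  (v6,v10,v11) [+-+] → (0.938703, 1.86674, 0.4053)–(0, 2.2555, 0.4053)  len=1.0160
  (v6,v11,v7) [++-] → (0.901399, 1, 0.4053)–(0.971127, 0.971127, 0.4053)  len=0.0755
  (v7,v11,v12) [-+-] → (0.901399, 1, 0.4053)–(0, 1.37339, 0.4053)  len=0.9757
  (v10,v15,v11) [--+] → (-0.656213, 1.98368, 0.4053)–(0, 2.2555, 0.4053)  len=0.7103
  (v11,v15,v16) [+-+] → (-0.656213, 1.98368, 0.4053)–(-1.59492, 1.59492, 0.4053)  len=1.0160
  (v11,v16,v12) [++-] → (-0.0697276, 1.34451, 0.4053)–(0, 1.37339, 0.4053)  len=0.0755
  (v12,v16,v17) [-+-] → (-0.0697276, 1.34451, 0.4053)–(-0.971127, 0.971127, 0.4053)  len=0.9757
  (v15,v20,v16) [--+] → (-1.86674, 0.938703, 0.4053)–(-1.59492, 1.59492, 0.4053)  len=0.7103
  (v16,v20,v21) [+-+] → (-1.86674, 0.938703, 0.4053)–(-2.2555, 0, 0.4053)  len=1.0160
  (v16,v21,v17) [++-] → (-1, 0.901399, 0.4053)–(-0.971127, 0.971127, 0.4053)  len=0.0755
  (v17,v21,v22) [-+-] → (-1, 0.901399, 0.4053)–(-1.37339, 0, 0.4053)  len=0.9757
  (v20,v25,v21) [--+] → (-1.98368, -0.656213, 0.4053)–(-2.2555, 0, 0.4053)  len=0.7103
  (v21,v25,v26) [+-+] → (-1.98368, -0.656213, 0.4053)–(-1.59492, -1.59492, 0.4053)  len=1.0160
  (v21,v26,v22) [++-] → (-1.34451, -0.0697276, 0.4053)–(-1.37339, 0, 0.4053)  len=0.0755
  (v22,v26,v27) [-+-] → (-1.34451, -0.0697276, 0.4053)–(-0.971127, -0.971127, 0.4053)  len=0.9757
  (v25,v30,v26) [--+] → (-0.938703, -1.86674, 0.4053)–(-1.59492, -1.59492, 0.4053)  len=0.7103
  (v26,v30,v31) [+-+] → (-0.938703, -1.86674, 0.4053)–(0, -2.2555, 0.4053)  len=1.0160
  (v26,v31,v27) [++-] → (-0.901399, -1, 0.4053)–(-0.971127, -0.971127, 0.4053)  len=0.0755
  (v27,v31,v32) [-+-] → (-0.901399, -1, 0.4053)–(0, -1.37339, 0.4053)  len=0.9757
  (v30,v35,v31) [--+] → (0.656213, -1.98368, 0.4053)–(0, -2.2555, 0.4053)  len=0.7103
  (v31,v35,v36) [+-+] → (0.656213, -1.98368, 0.4053)–(1.59492, -1.59492, 0.4053)  len=1.0160
  (v31,v36,v32) [++-] → (0.0697276, -1.34451, 0.4053)–(0, -1.37339, 0.4053)  len=0.0755
  (v32,v36,v37) [-+-] → (0.0697276, -1.34451, 0.4053)–(0.971127, -0.971127, 0.4053)  len=0.9757
  (v35,v0,v36) [--+] → (1.86674, -0.938703, 0.4053)–(1.59492, -1.59492, 0.4053)  len=0.7103
  (v36,v0,v1) [+-+] → (1.86674, -0.938703, 0.4053)–(2.2555, 0, 0.4053)  len=1.0160
  (v36,v1,v37) [++-] → (1, -0.901399, 0.4053)–(0.971127, -0.971127, 0.4053)  len=0.0755
  (v37,v1,v2) [-+-] → (1, -0.901399, 0.4053)–(1.37339, 0, 0.4053)  len=0.9757

Chained into 2 loop(s):
  loop 1: 16 segments, perimeter = 13.8104
  loop 2: 16 segments, perimeter = 8.4091
Total perimeter = 22.220

loops=2 perimeter=22.220


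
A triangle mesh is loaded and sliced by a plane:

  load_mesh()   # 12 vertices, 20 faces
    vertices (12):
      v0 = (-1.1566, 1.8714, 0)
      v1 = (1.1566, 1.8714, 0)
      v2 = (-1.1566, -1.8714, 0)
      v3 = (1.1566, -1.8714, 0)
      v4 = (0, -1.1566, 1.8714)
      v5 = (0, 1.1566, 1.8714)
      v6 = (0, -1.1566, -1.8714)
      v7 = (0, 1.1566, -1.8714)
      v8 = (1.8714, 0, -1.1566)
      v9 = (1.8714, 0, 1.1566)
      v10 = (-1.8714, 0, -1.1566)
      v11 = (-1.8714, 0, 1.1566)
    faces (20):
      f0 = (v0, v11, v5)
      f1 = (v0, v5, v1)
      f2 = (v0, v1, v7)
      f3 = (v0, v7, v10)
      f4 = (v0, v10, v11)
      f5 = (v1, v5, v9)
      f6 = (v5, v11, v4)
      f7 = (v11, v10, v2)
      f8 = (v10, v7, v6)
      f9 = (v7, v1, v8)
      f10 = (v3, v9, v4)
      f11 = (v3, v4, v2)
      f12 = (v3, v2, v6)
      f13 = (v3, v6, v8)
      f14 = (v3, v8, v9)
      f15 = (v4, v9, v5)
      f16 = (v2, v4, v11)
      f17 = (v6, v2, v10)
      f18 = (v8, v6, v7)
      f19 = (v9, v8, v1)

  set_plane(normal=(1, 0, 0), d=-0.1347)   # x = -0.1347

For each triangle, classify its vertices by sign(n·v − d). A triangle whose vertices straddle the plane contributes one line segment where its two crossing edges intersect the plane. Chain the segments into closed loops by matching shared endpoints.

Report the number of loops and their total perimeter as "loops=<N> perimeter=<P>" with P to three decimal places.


loops=1 perimeter=12.315

Straddling triangles (10 of 20):
  (v0,v11,v5) [--+] → (-0.1347, 1.07335, 1.81995)–(-0.1347, 1.23985, 1.65345)  len=0.2355
  (v0,v5,v1) [-++] → (-0.1347, 1.23985, 1.65345)–(-0.1347, 1.8714, 0)  len=1.7700
  (v0,v1,v7) [-++] → (-0.1347, 1.8714, 0)–(-0.1347, 1.23985, -1.65345)  len=1.7700
  (v0,v7,v10) [-+-] → (-0.1347, 1.23985, -1.65345)–(-0.1347, 1.07335, -1.81995)  len=0.2355
  (v5,v11,v4) [+-+] → (-0.1347, 1.07335, 1.81995)–(-0.1347, -1.07335, 1.81995)  len=2.1467
  (v10,v7,v6) [-++] → (-0.1347, 1.07335, -1.81995)–(-0.1347, -1.07335, -1.81995)  len=2.1467
  (v3,v4,v2) [++-] → (-0.1347, -1.23985, 1.65345)–(-0.1347, -1.8714, 0)  len=1.7700
  (v3,v2,v6) [+-+] → (-0.1347, -1.8714, 0)–(-0.1347, -1.23985, -1.65345)  len=1.7700
  (v2,v4,v11) [-+-] → (-0.1347, -1.23985, 1.65345)–(-0.1347, -1.07335, 1.81995)  len=0.2355
  (v6,v2,v10) [+--] → (-0.1347, -1.23985, -1.65345)–(-0.1347, -1.07335, -1.81995)  len=0.2355

Chained into 1 loop(s):
  loop 1: 10 segments, perimeter = 12.3151
Total perimeter = 12.315


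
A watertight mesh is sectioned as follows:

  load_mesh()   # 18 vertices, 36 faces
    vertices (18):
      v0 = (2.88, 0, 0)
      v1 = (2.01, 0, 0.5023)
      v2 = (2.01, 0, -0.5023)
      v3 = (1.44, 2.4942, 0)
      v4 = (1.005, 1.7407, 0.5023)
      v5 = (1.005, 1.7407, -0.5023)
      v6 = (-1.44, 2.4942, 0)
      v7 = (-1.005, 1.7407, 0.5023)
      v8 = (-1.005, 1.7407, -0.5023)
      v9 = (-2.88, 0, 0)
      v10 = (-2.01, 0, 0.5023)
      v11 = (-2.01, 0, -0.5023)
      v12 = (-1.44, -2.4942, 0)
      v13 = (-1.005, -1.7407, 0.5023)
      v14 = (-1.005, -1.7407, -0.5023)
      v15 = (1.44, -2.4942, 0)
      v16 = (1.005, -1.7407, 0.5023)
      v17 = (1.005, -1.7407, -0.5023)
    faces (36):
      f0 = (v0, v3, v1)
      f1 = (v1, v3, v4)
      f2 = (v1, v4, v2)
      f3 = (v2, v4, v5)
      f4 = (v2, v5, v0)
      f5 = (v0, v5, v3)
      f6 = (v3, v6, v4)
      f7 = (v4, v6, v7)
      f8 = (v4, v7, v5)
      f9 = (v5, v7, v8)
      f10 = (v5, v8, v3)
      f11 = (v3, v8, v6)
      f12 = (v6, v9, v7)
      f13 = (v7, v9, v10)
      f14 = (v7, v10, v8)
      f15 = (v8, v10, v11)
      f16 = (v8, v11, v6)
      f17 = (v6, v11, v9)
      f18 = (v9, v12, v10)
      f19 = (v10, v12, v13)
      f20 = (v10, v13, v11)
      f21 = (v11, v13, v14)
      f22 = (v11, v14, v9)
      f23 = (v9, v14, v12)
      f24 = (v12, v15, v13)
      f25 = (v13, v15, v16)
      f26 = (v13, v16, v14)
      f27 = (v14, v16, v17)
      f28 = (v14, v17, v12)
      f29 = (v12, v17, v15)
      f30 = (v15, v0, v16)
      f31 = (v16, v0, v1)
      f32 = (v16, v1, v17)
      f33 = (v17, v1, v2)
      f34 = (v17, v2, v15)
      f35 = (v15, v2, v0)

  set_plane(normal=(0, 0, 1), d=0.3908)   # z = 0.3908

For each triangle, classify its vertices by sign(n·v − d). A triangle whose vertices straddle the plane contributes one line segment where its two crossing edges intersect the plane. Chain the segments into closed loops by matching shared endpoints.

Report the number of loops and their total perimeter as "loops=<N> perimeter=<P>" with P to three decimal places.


loops=2 perimeter=25.279

Straddling triangles (24 of 36):
  (v0,v3,v1) [--+] → (1.88347, 0.55366, 0.3908)–(2.20312, 0, 0.3908)  len=0.6393
  (v1,v3,v4) [+-+] → (1.88347, 0.55366, 0.3908)–(1.10156, 1.90796, 0.3908)  len=1.5638
  (v1,v4,v2) [++-] → (1.11654, 1.5475, 0.3908)–(2.01, 0, 0.3908)  len=1.7869
  (v2,v4,v5) [-+-] → (1.11654, 1.5475, 0.3908)–(1.005, 1.7407, 0.3908)  len=0.2231
  (v3,v6,v4) [--+] → (0.462262, 1.90796, 0.3908)–(1.10156, 1.90796, 0.3908)  len=0.6393
  (v4,v6,v7) [+-+] → (0.462262, 1.90796, 0.3908)–(-1.10156, 1.90796, 0.3908)  len=1.5638
  (v4,v7,v5) [++-] → (-0.781911, 1.7407, 0.3908)–(1.005, 1.7407, 0.3908)  len=1.7869
  (v5,v7,v8) [-+-] → (-0.781911, 1.7407, 0.3908)–(-1.005, 1.7407, 0.3908)  len=0.2231
  (v6,v9,v7) [--+] → (-1.42121, 1.3543, 0.3908)–(-1.10156, 1.90796, 0.3908)  len=0.6393
  (v7,v9,v10) [+-+] → (-1.42121, 1.3543, 0.3908)–(-2.20312, 0, 0.3908)  len=1.5638
  (v7,v10,v8) [++-] → (-1.89846, 0.193199, 0.3908)–(-1.005, 1.7407, 0.3908)  len=1.7869
  (v8,v10,v11) [-+-] → (-1.89846, 0.193199, 0.3908)–(-2.01, 0, 0.3908)  len=0.2231
  (v9,v12,v10) [--+] → (-1.88347, -0.55366, 0.3908)–(-2.20312, 0, 0.3908)  len=0.6393
  (v10,v12,v13) [+-+] → (-1.88347, -0.55366, 0.3908)–(-1.10156, -1.90796, 0.3908)  len=1.5638
  (v10,v13,v11) [++-] → (-1.11654, -1.5475, 0.3908)–(-2.01, 0, 0.3908)  len=1.7869
  (v11,v13,v14) [-+-] → (-1.11654, -1.5475, 0.3908)–(-1.005, -1.7407, 0.3908)  len=0.2231
  (v12,v15,v13) [--+] → (-0.462262, -1.90796, 0.3908)–(-1.10156, -1.90796, 0.3908)  len=0.6393
  (v13,v15,v16) [+-+] → (-0.462262, -1.90796, 0.3908)–(1.10156, -1.90796, 0.3908)  len=1.5638
  (v13,v16,v14) [++-] → (0.781911, -1.7407, 0.3908)–(-1.005, -1.7407, 0.3908)  len=1.7869
  (v14,v16,v17) [-+-] → (0.781911, -1.7407, 0.3908)–(1.005, -1.7407, 0.3908)  len=0.2231
  (v15,v0,v16) [--+] → (1.42121, -1.3543, 0.3908)–(1.10156, -1.90796, 0.3908)  len=0.6393
  (v16,v0,v1) [+-+] → (1.42121, -1.3543, 0.3908)–(2.20312, 0, 0.3908)  len=1.5638
  (v16,v1,v17) [++-] → (1.89846, -0.193199, 0.3908)–(1.005, -1.7407, 0.3908)  len=1.7869
  (v17,v1,v2) [-+-] → (1.89846, -0.193199, 0.3908)–(2.01, 0, 0.3908)  len=0.2231

Chained into 2 loop(s):
  loop 1: 12 segments, perimeter = 13.2187
  loop 2: 12 segments, perimeter = 12.0600
Total perimeter = 25.279


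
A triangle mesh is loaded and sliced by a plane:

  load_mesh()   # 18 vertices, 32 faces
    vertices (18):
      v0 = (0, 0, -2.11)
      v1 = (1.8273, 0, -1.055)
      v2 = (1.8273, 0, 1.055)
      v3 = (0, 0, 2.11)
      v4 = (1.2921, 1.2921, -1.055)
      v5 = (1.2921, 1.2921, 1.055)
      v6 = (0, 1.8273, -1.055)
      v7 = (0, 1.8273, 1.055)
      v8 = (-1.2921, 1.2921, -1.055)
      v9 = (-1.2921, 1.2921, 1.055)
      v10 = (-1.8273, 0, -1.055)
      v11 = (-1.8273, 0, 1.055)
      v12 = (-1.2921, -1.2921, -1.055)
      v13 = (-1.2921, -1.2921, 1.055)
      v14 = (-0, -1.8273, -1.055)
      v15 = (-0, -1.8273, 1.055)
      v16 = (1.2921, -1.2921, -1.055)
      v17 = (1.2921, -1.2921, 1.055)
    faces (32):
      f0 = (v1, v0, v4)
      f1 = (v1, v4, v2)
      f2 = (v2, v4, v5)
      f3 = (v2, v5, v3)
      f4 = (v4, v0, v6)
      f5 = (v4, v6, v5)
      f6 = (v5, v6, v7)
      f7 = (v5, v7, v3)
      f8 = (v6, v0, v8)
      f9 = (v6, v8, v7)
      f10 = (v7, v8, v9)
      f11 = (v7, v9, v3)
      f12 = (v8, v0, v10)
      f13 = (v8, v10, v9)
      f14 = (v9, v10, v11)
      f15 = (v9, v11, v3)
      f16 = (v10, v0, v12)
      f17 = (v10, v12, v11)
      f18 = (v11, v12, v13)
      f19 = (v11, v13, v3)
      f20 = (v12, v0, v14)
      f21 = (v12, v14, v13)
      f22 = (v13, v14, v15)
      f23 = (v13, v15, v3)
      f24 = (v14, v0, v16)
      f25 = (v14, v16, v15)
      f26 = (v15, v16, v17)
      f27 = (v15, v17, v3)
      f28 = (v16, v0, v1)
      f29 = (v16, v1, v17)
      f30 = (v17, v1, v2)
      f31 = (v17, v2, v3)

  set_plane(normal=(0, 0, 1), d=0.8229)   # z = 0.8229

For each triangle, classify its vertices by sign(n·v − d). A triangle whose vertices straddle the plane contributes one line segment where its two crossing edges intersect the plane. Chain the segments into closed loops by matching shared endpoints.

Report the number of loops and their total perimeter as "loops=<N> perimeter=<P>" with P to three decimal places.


loops=1 perimeter=11.188

Straddling triangles (16 of 32):
  (v1,v4,v2) [--+] → (1.76843, 0.142131, 0.8229)–(1.8273, 0, 0.8229)  len=0.1538
  (v2,v4,v5) [+-+] → (1.76843, 0.142131, 0.8229)–(1.2921, 1.2921, 0.8229)  len=1.2447
  (v4,v6,v5) [--+] → (1.14997, 1.35097, 0.8229)–(1.2921, 1.2921, 0.8229)  len=0.1538
  (v5,v6,v7) [+-+] → (1.14997, 1.35097, 0.8229)–(0, 1.8273, 0.8229)  len=1.2447
  (v6,v8,v7) [--+] → (-0.142131, 1.76843, 0.8229)–(0, 1.8273, 0.8229)  len=0.1538
  (v7,v8,v9) [+-+] → (-0.142131, 1.76843, 0.8229)–(-1.2921, 1.2921, 0.8229)  len=1.2447
  (v8,v10,v9) [--+] → (-1.35097, 1.14997, 0.8229)–(-1.2921, 1.2921, 0.8229)  len=0.1538
  (v9,v10,v11) [+-+] → (-1.35097, 1.14997, 0.8229)–(-1.8273, 0, 0.8229)  len=1.2447
  (v10,v12,v11) [--+] → (-1.76843, -0.142131, 0.8229)–(-1.8273, 0, 0.8229)  len=0.1538
  (v11,v12,v13) [+-+] → (-1.76843, -0.142131, 0.8229)–(-1.2921, -1.2921, 0.8229)  len=1.2447
  (v12,v14,v13) [--+] → (-1.14997, -1.35097, 0.8229)–(-1.2921, -1.2921, 0.8229)  len=0.1538
  (v13,v14,v15) [+-+] → (-1.14997, -1.35097, 0.8229)–(0, -1.8273, 0.8229)  len=1.2447
  (v14,v16,v15) [--+] → (0.142131, -1.76843, 0.8229)–(0, -1.8273, 0.8229)  len=0.1538
  (v15,v16,v17) [+-+] → (0.142131, -1.76843, 0.8229)–(1.2921, -1.2921, 0.8229)  len=1.2447
  (v16,v1,v17) [--+] → (1.35097, -1.14997, 0.8229)–(1.2921, -1.2921, 0.8229)  len=0.1538
  (v17,v1,v2) [+-+] → (1.35097, -1.14997, 0.8229)–(1.8273, 0, 0.8229)  len=1.2447

Chained into 1 loop(s):
  loop 1: 16 segments, perimeter = 11.1885
Total perimeter = 11.188


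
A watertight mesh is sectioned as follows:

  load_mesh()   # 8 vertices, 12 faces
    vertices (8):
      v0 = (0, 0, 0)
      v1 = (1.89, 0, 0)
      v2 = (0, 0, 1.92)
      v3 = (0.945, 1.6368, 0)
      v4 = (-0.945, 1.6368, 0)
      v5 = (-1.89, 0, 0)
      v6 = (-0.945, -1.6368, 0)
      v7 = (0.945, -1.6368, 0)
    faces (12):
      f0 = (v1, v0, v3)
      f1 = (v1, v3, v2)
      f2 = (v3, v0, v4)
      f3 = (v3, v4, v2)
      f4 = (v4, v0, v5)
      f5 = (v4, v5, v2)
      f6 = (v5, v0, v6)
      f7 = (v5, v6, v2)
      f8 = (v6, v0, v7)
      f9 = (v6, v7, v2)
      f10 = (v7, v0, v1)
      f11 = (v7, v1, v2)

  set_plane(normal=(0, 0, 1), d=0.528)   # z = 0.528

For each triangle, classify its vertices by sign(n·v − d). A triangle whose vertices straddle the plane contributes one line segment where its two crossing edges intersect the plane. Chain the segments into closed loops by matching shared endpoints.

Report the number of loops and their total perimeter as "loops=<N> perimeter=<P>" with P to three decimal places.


Straddling triangles (6 of 12):
  (v1,v3,v2) [--+] → (0.685125, 1.18668, 0.528)–(1.37025, 0, 0.528)  len=1.3703
  (v3,v4,v2) [--+] → (-0.685125, 1.18668, 0.528)–(0.685125, 1.18668, 0.528)  len=1.3702
  (v4,v5,v2) [--+] → (-1.37025, 0, 0.528)–(-0.685125, 1.18668, 0.528)  len=1.3703
  (v5,v6,v2) [--+] → (-0.685125, -1.18668, 0.528)–(-1.37025, 0, 0.528)  len=1.3703
  (v6,v7,v2) [--+] → (0.685125, -1.18668, 0.528)–(-0.685125, -1.18668, 0.528)  len=1.3702
  (v7,v1,v2) [--+] → (1.37025, 0, 0.528)–(0.685125, -1.18668, 0.528)  len=1.3703

Chained into 1 loop(s):
  loop 1: 6 segments, perimeter = 8.2215
Total perimeter = 8.222

loops=1 perimeter=8.222


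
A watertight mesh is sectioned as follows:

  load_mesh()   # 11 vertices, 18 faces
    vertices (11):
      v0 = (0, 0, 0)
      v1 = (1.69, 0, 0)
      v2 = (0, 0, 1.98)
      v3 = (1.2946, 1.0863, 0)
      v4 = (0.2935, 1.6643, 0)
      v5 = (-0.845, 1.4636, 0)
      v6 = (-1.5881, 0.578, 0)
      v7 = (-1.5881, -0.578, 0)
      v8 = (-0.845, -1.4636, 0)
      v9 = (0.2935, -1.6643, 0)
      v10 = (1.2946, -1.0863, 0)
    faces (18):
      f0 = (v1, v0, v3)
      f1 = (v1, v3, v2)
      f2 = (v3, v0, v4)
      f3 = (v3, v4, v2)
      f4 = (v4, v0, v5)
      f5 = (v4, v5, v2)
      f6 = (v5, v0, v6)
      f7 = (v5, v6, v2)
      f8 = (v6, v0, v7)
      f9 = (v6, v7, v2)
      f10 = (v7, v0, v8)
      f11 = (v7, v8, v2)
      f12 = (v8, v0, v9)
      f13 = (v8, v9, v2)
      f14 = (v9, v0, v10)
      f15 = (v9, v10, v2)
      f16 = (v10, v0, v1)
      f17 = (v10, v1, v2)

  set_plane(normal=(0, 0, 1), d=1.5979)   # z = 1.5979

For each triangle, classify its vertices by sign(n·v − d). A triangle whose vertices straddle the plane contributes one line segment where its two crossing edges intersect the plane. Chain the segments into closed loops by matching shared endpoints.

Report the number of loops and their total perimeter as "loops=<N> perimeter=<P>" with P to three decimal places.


loops=1 perimeter=2.008

Straddling triangles (9 of 18):
  (v1,v3,v2) [--+] → (0.249832, 0.209634, 1.5979)–(0.326136, 0, 1.5979)  len=0.2231
  (v3,v4,v2) [--+] → (0.0566396, 0.321176, 1.5979)–(0.249832, 0.209634, 1.5979)  len=0.2231
  (v4,v5,v2) [--+] → (-0.163068, 0.282445, 1.5979)–(0.0566396, 0.321176, 1.5979)  len=0.2231
  (v5,v6,v2) [--+] → (-0.306471, 0.111542, 1.5979)–(-0.163068, 0.282445, 1.5979)  len=0.2231
  (v6,v7,v2) [--+] → (-0.306471, -0.111542, 1.5979)–(-0.306471, 0.111542, 1.5979)  len=0.2231
  (v7,v8,v2) [--+] → (-0.163068, -0.282445, 1.5979)–(-0.306471, -0.111542, 1.5979)  len=0.2231
  (v8,v9,v2) [--+] → (0.0566396, -0.321176, 1.5979)–(-0.163068, -0.282445, 1.5979)  len=0.2231
  (v9,v10,v2) [--+] → (0.249832, -0.209634, 1.5979)–(0.0566396, -0.321176, 1.5979)  len=0.2231
  (v10,v1,v2) [--+] → (0.326136, 0, 1.5979)–(0.249832, -0.209634, 1.5979)  len=0.2231

Chained into 1 loop(s):
  loop 1: 9 segments, perimeter = 2.0078
Total perimeter = 2.008


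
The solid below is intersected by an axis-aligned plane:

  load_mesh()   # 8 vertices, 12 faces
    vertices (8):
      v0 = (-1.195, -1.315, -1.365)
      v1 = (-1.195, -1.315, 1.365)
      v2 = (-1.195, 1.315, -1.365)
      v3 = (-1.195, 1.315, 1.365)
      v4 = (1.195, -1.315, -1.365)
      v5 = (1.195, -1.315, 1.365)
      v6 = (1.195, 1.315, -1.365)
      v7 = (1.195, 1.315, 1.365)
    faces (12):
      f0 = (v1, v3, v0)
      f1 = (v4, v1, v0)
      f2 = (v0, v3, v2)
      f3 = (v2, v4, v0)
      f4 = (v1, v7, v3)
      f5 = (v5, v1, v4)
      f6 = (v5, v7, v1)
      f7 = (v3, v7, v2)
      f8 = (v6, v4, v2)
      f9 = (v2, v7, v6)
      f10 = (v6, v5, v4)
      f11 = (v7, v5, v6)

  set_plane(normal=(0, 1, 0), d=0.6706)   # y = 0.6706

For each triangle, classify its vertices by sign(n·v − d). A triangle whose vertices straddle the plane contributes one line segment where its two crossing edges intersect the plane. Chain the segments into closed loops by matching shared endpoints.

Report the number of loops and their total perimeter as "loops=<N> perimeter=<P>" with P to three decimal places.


loops=1 perimeter=10.240

Straddling triangles (8 of 12):
  (v1,v3,v0) [-+-] → (-1.195, 0.6706, 1.365)–(-1.195, 0.6706, 0.696098)  len=0.6689
  (v0,v3,v2) [-++] → (-1.195, 0.6706, 0.696098)–(-1.195, 0.6706, -1.365)  len=2.0611
  (v2,v4,v0) [+--] → (-0.609405, 0.6706, -1.365)–(-1.195, 0.6706, -1.365)  len=0.5856
  (v1,v7,v3) [-++] → (0.609405, 0.6706, 1.365)–(-1.195, 0.6706, 1.365)  len=1.8044
  (v5,v7,v1) [-+-] → (1.195, 0.6706, 1.365)–(0.609405, 0.6706, 1.365)  len=0.5856
  (v6,v4,v2) [+-+] → (1.195, 0.6706, -1.365)–(-0.609405, 0.6706, -1.365)  len=1.8044
  (v6,v5,v4) [+--] → (1.195, 0.6706, -0.696098)–(1.195, 0.6706, -1.365)  len=0.6689
  (v7,v5,v6) [+-+] → (1.195, 0.6706, 1.365)–(1.195, 0.6706, -0.696098)  len=2.0611

Chained into 1 loop(s):
  loop 1: 8 segments, perimeter = 10.2400
Total perimeter = 10.240


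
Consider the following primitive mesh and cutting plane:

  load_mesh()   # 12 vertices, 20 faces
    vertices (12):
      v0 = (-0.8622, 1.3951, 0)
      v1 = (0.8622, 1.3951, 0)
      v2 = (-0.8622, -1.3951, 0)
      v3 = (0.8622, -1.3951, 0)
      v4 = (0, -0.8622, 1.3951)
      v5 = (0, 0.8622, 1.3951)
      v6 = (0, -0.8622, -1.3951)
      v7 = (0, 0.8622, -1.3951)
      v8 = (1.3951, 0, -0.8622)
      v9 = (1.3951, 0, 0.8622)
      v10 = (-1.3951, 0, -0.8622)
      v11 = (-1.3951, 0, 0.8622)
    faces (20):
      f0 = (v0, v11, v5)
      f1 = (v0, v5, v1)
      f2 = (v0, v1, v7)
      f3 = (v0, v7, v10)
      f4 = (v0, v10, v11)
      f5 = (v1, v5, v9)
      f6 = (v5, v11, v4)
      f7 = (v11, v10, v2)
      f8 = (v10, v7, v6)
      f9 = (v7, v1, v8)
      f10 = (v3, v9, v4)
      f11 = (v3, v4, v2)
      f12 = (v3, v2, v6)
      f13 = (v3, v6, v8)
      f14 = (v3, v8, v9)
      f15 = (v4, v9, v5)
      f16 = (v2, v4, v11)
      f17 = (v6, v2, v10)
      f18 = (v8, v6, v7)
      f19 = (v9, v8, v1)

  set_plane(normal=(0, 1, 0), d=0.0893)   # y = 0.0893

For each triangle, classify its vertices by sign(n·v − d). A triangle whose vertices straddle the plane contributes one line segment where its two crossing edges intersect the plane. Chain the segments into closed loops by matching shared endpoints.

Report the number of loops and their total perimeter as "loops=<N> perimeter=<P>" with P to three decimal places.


Straddling triangles (10 of 20):
  (v0,v11,v5) [+-+] → (-1.36099, 0.0893, 0.807011)–(-1.25061, 0.0893, 0.917394)  len=0.1561
  (v0,v7,v10) [++-] → (-1.25061, 0.0893, -0.917394)–(-1.36099, 0.0893, -0.807011)  len=0.1561
  (v0,v10,v11) [+--] → (-1.36099, 0.0893, -0.807011)–(-1.36099, 0.0893, 0.807011)  len=1.6140
  (v1,v5,v9) [++-] → (1.25061, 0.0893, 0.917394)–(1.36099, 0.0893, 0.807011)  len=0.1561
  (v5,v11,v4) [+--] → (-1.25061, 0.0893, 0.917394)–(0, 0.0893, 1.3951)  len=1.3387
  (v10,v7,v6) [-+-] → (-1.25061, 0.0893, -0.917394)–(0, 0.0893, -1.3951)  len=1.3387
  (v7,v1,v8) [++-] → (1.36099, 0.0893, -0.807011)–(1.25061, 0.0893, -0.917394)  len=0.1561
  (v4,v9,v5) [--+] → (1.25061, 0.0893, 0.917394)–(0, 0.0893, 1.3951)  len=1.3387
  (v8,v6,v7) [--+] → (0, 0.0893, -1.3951)–(1.25061, 0.0893, -0.917394)  len=1.3387
  (v9,v8,v1) [--+] → (1.36099, 0.0893, -0.807011)–(1.36099, 0.0893, 0.807011)  len=1.6140

Chained into 1 loop(s):
  loop 1: 10 segments, perimeter = 9.2074
Total perimeter = 9.207

loops=1 perimeter=9.207


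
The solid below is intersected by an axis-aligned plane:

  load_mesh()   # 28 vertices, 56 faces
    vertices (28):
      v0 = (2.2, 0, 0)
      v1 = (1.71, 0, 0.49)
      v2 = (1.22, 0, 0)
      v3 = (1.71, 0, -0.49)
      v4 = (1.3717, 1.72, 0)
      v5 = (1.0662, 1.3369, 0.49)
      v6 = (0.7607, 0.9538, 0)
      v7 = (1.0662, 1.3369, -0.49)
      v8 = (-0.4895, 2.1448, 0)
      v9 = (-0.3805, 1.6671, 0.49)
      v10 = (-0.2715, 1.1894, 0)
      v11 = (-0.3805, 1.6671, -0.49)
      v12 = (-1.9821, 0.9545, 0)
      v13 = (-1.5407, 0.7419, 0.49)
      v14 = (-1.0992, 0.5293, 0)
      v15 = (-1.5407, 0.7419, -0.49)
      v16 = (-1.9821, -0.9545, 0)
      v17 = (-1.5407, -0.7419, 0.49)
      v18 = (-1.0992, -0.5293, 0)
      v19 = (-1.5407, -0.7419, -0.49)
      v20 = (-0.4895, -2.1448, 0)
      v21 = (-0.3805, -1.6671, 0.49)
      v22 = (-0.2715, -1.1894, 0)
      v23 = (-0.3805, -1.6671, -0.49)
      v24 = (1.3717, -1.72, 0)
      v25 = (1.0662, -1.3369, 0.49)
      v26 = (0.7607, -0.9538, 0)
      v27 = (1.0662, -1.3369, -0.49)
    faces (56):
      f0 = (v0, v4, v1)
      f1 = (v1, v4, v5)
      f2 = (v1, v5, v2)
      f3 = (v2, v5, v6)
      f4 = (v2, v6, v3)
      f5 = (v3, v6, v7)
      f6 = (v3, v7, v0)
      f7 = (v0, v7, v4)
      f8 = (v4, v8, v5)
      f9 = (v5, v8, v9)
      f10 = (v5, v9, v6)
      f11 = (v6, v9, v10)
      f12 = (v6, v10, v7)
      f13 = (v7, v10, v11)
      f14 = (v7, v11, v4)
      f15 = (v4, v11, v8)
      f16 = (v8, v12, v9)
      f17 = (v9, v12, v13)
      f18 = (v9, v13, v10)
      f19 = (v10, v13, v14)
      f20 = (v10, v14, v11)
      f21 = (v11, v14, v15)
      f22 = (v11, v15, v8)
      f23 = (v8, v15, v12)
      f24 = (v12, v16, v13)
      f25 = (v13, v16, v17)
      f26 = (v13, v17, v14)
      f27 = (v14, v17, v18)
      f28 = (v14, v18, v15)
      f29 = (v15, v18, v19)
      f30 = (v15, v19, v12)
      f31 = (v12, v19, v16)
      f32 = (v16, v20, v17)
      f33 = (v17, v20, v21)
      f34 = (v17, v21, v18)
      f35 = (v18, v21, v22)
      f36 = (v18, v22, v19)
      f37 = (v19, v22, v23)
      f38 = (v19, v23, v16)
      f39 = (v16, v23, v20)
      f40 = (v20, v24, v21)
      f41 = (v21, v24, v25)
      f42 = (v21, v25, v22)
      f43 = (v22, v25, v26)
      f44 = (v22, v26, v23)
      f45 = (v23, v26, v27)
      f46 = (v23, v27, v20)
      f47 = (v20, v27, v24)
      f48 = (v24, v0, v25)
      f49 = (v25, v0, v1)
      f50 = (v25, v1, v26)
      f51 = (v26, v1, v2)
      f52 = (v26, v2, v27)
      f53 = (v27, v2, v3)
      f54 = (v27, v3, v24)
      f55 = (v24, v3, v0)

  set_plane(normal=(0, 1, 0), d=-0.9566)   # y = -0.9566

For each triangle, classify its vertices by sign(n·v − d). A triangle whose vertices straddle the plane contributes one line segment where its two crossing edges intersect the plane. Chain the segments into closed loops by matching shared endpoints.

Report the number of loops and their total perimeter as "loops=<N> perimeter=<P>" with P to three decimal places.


loops=2 perimeter=6.236

Straddling triangles (18 of 56):
  (v16,v20,v17) [+-+] → (-1.97947, -0.9566, 0)–(-1.37982, -0.9566, 0.41501)  len=0.7292
  (v17,v20,v21) [+--] → (-1.37982, -0.9566, 0.41501)–(-1.27147, -0.9566, 0.49)  len=0.1318
  (v17,v21,v18) [+-+] → (-1.27147, -0.9566, 0.49)–(-0.829293, -0.9566, 0.184019)  len=0.5377
  (v18,v21,v22) [+--] → (-0.829293, -0.9566, 0.184019)–(-0.563408, -0.9566, 0)  len=0.3234
  (v18,v22,v19) [+-+] → (-0.563408, -0.9566, 0)–(-0.931768, -0.9566, -0.254909)  len=0.4480
  (v19,v22,v23) [+--] → (-0.931768, -0.9566, -0.254909)–(-1.27147, -0.9566, -0.49)  len=0.4131
  (v19,v23,v16) [+-+] → (-1.27147, -0.9566, -0.49)–(-1.97738, -0.9566, -0.00144401)  len=0.8585
  (v16,v23,v20) [+--] → (-1.97738, -0.9566, -0.00144401)–(-1.97947, -0.9566, 0)  len=0.0025
  (v22,v25,v26) [--+] → (0.762933, -0.9566, 0.00358131)–(0.748433, -0.9566, 0)  len=0.0149
  (v22,v26,v23) [-+-] → (0.748433, -0.9566, 0)–(0.75622, -0.9566, -0.00192345)  len=0.0080
  (v23,v26,v27) [-+-] → (0.75622, -0.9566, -0.00192345)–(0.762933, -0.9566, -0.00358131)  len=0.0069
  (v24,v0,v25) [-+-] → (1.73933, -0.9566, 0)–(1.38873, -0.9566, 0.350613)  len=0.4958
  (v25,v0,v1) [-++] → (1.38873, -0.9566, 0.350613)–(1.24934, -0.9566, 0.49)  len=0.1971
  (v25,v1,v26) [-++] → (1.24934, -0.9566, 0.49)–(0.762933, -0.9566, 0.00358131)  len=0.6879
  (v26,v2,v27) [++-] → (1.10995, -0.9566, -0.350613)–(0.762933, -0.9566, -0.00358131)  len=0.4908
  (v27,v2,v3) [-++] → (1.10995, -0.9566, -0.350613)–(1.24934, -0.9566, -0.49)  len=0.1971
  (v27,v3,v24) [-+-] → (1.24934, -0.9566, -0.49)–(1.52185, -0.9566, -0.21748)  len=0.3854
  (v24,v3,v0) [-++] → (1.52185, -0.9566, -0.21748)–(1.73933, -0.9566, 0)  len=0.3076

Chained into 2 loop(s):
  loop 1: 8 segments, perimeter = 3.4442
  loop 2: 10 segments, perimeter = 2.7916
Total perimeter = 6.236


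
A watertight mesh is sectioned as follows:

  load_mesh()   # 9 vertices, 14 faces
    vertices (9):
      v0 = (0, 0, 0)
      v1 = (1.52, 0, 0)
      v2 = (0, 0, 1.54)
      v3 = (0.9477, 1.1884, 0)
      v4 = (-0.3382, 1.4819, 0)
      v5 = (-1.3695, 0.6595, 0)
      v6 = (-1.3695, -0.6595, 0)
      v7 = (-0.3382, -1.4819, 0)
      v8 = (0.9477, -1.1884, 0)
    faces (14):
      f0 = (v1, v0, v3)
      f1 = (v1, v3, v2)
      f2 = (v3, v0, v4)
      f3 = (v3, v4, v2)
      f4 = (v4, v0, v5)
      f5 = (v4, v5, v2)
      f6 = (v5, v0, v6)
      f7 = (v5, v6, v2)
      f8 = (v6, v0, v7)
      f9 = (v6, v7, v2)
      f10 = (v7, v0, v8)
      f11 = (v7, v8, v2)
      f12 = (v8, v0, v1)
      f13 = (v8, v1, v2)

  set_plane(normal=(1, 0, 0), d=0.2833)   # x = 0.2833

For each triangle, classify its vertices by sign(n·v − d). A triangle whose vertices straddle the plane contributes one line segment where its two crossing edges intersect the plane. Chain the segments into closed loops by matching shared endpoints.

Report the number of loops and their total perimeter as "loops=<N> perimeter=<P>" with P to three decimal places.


loops=1 perimeter=6.393

Straddling triangles (8 of 14):
  (v1,v0,v3) [+-+] → (0.2833, 0, 0)–(0.2833, 0.355253, 0)  len=0.3553
  (v1,v3,v2) [++-] → (0.2833, 0.355253, 1.07964)–(0.2833, 0, 1.25297)  len=0.3953
  (v3,v0,v4) [+--] → (0.2833, 0.355253, 0)–(0.2833, 1.34005, 0)  len=0.9848
  (v3,v4,v2) [+--] → (0.2833, 1.34005, 0)–(0.2833, 0.355253, 1.07964)  len=1.4613
  (v7,v0,v8) [--+] → (0.2833, -0.355253, 0)–(0.2833, -1.34005, 0)  len=0.9848
  (v7,v8,v2) [-+-] → (0.2833, -1.34005, 0)–(0.2833, -0.355253, 1.07964)  len=1.4613
  (v8,v0,v1) [+-+] → (0.2833, -0.355253, 0)–(0.2833, 0, 0)  len=0.3553
  (v8,v1,v2) [++-] → (0.2833, 0, 1.25297)–(0.2833, -0.355253, 1.07964)  len=0.3953

Chained into 1 loop(s):
  loop 1: 8 segments, perimeter = 6.3933
Total perimeter = 6.393


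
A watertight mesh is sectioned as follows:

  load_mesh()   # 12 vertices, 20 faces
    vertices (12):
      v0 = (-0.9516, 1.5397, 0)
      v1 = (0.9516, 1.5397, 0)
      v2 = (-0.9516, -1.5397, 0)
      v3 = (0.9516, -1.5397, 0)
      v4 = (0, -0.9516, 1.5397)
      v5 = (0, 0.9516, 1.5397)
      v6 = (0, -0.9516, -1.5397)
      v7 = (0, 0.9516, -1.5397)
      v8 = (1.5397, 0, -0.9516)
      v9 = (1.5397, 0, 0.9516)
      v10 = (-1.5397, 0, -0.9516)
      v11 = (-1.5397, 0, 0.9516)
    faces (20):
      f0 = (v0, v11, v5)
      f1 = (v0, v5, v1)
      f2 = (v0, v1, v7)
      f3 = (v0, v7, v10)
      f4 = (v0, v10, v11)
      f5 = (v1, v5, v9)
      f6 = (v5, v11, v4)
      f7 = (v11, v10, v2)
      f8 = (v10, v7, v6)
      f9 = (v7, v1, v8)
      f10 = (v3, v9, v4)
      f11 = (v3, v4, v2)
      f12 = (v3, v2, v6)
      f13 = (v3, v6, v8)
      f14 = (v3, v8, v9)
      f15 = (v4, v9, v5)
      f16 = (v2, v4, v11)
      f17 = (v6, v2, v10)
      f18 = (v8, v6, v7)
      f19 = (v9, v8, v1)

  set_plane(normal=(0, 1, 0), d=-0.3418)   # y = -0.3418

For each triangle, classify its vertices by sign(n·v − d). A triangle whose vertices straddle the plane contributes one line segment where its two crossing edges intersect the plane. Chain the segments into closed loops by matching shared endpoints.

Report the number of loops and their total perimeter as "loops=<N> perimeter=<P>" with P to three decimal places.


loops=1 perimeter=9.576

Straddling triangles (10 of 20):
  (v5,v11,v4) [++-] → (-0.986664, -0.3418, 1.16284)–(0, -0.3418, 1.5397)  len=1.0562
  (v11,v10,v2) [++-] → (-1.40915, -0.3418, -0.740353)–(-1.40915, -0.3418, 0.740353)  len=1.4807
  (v10,v7,v6) [++-] → (0, -0.3418, -1.5397)–(-0.986664, -0.3418, -1.16284)  len=1.0562
  (v3,v9,v4) [-+-] → (1.40915, -0.3418, 0.740353)–(0.986664, -0.3418, 1.16284)  len=0.5975
  (v3,v6,v8) [--+] → (0.986664, -0.3418, -1.16284)–(1.40915, -0.3418, -0.740353)  len=0.5975
  (v3,v8,v9) [-++] → (1.40915, -0.3418, -0.740353)–(1.40915, -0.3418, 0.740353)  len=1.4807
  (v4,v9,v5) [-++] → (0.986664, -0.3418, 1.16284)–(0, -0.3418, 1.5397)  len=1.0562
  (v2,v4,v11) [--+] → (-0.986664, -0.3418, 1.16284)–(-1.40915, -0.3418, 0.740353)  len=0.5975
  (v6,v2,v10) [--+] → (-1.40915, -0.3418, -0.740353)–(-0.986664, -0.3418, -1.16284)  len=0.5975
  (v8,v6,v7) [+-+] → (0.986664, -0.3418, -1.16284)–(0, -0.3418, -1.5397)  len=1.0562

Chained into 1 loop(s):
  loop 1: 10 segments, perimeter = 9.5761
Total perimeter = 9.576


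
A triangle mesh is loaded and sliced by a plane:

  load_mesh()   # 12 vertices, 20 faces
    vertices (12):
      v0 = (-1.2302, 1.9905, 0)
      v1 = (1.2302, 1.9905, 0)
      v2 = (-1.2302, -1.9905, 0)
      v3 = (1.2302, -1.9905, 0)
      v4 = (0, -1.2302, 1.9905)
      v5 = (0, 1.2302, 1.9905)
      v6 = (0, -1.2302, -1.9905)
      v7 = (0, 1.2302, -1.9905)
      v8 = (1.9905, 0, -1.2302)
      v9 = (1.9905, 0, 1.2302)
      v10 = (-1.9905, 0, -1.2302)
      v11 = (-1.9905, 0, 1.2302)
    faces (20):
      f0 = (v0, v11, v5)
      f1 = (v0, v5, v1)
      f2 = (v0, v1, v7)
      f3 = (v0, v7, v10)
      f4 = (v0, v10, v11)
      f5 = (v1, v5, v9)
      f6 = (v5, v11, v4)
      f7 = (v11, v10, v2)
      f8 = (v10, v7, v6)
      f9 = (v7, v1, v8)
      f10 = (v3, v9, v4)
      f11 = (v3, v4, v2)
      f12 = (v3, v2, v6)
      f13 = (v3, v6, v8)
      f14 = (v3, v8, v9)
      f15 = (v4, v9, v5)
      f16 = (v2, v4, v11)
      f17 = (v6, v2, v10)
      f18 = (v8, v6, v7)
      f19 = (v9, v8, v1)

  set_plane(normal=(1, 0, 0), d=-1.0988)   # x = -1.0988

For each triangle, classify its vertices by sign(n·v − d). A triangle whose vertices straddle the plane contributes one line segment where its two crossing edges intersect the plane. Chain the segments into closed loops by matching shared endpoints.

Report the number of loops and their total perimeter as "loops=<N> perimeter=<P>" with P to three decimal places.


loops=1 perimeter=10.798

Straddling triangles (10 of 20):
  (v0,v11,v5) [--+] → (-1.0988, 0.551102, 1.5708)–(-1.0988, 1.90929, 0.212609)  len=1.9208
  (v0,v5,v1) [-++] → (-1.0988, 1.90929, 0.212609)–(-1.0988, 1.9905, 0)  len=0.2276
  (v0,v1,v7) [-++] → (-1.0988, 1.9905, 0)–(-1.0988, 1.90929, -0.212609)  len=0.2276
  (v0,v7,v10) [-+-] → (-1.0988, 1.90929, -0.212609)–(-1.0988, 0.551102, -1.5708)  len=1.9208
  (v5,v11,v4) [+-+] → (-1.0988, 0.551102, 1.5708)–(-1.0988, -0.551102, 1.5708)  len=1.1022
  (v10,v7,v6) [-++] → (-1.0988, 0.551102, -1.5708)–(-1.0988, -0.551102, -1.5708)  len=1.1022
  (v3,v4,v2) [++-] → (-1.0988, -1.90929, 0.212609)–(-1.0988, -1.9905, 0)  len=0.2276
  (v3,v2,v6) [+-+] → (-1.0988, -1.9905, 0)–(-1.0988, -1.90929, -0.212609)  len=0.2276
  (v2,v4,v11) [-+-] → (-1.0988, -1.90929, 0.212609)–(-1.0988, -0.551102, 1.5708)  len=1.9208
  (v6,v2,v10) [+--] → (-1.0988, -1.90929, -0.212609)–(-1.0988, -0.551102, -1.5708)  len=1.9208

Chained into 1 loop(s):
  loop 1: 10 segments, perimeter = 10.7978
Total perimeter = 10.798
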